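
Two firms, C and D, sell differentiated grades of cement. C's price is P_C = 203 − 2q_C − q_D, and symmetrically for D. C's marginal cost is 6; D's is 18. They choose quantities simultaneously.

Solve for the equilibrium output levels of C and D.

Firm C's profit: π = q_C(203 − 2q_C − q_D) − 6q_C.
∂π/∂q_C = 197 − 4q_C − q_D = 0 ⇒ q_C = 49.25 − 0.25q_D.
Similarly q_D = 46.25 − 0.25q_C.
Substituting the second reaction function into the first: q_C = 49.25 − 0.25(46.25 − 0.25q_C), which gives 0.9375q_C = 37.6875 ⇒ q_C = 40.2.
Then q_D = 46.25 − 0.25·40.2 = 36.2.

40.2, 36.2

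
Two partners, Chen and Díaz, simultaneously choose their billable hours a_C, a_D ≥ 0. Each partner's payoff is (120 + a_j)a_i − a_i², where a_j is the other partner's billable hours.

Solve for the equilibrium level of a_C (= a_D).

120

Chen's payoff is (120 + a_D)a_C − a_C².
∂π/∂a_C = 120 + a_D − 2a_C = 0, so a_C = 60 + 0.5a_D.
Setting a_C = a_D in the reaction function: a_C = 60 + 0.5a_C, so a_C = 60 / 0.5 = 120.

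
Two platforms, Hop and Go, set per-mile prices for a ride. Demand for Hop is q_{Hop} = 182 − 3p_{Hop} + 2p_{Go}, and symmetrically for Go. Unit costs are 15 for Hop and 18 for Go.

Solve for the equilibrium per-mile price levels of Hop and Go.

57.3125, 58.4375

Hop's profit: π = (p_{Hop} − 15)(182 − 3p_{Hop} + 2p_{Go}).
∂π/∂p_{Hop} = 227 − 6p_{Hop} + 2p_{Go} = 0 ⇒ p_{Hop} = 227/6 + (1/3)p_{Go}.
Similarly p_{Go} = 118/3 + (1/3)p_{Hop}.
Plugging p_{Go} into Hop's best response: p_{Hop} = 227/6 + (1/3)(118/3 + (1/3)p_{Hop}) ⇒ (8/9)p_{Hop} = 917/18, so p_{Hop} = 57.3125.
Then p_{Go} = 118/3 + (1/3)·57.3125 = 58.4375.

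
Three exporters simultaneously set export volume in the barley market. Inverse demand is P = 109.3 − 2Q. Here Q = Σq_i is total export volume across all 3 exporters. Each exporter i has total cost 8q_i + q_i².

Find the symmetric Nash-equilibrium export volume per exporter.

10.13

A representative exporter's profit is π_i = q_i(109.3 − 2Q) − 8q_i − q_i², with Q = q_i + Σ_{j≠i} q_j.
First-order condition: 101.3 − 6q_i − 2Σ_{j≠i} q_j = 0.
In a symmetric equilibrium every exporter chooses the same q, so Σ_{j≠i} q_j = 2q. The condition becomes 101.3 − 10q = 0, giving q = 101.3/10 = 10.13.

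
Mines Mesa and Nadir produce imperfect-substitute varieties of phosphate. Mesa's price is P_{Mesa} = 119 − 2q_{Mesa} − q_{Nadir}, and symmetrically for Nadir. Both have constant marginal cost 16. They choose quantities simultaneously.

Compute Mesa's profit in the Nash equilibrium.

Mine Mesa's profit: π = q_{Mesa}(119 − 2q_{Mesa} − q_{Nadir}) − 16q_{Mesa}.
∂π/∂q_{Mesa} = 103 − 4q_{Mesa} − q_{Nadir} = 0 ⇒ q_{Mesa} = 25.75 − 0.25q_{Nadir}.
Setting q_{Mesa} = q_{Nadir} in the reaction function: q_{Mesa} = 25.75 − 0.25q_{Mesa}, so q_{Mesa} = 25.75 / 1.25 = 20.6.
P_{Mesa} = 119 − 2·20.6 − 20.6 = 57.2.
Profit = (57.2 − 16)·20.6 = 848.72.

848.72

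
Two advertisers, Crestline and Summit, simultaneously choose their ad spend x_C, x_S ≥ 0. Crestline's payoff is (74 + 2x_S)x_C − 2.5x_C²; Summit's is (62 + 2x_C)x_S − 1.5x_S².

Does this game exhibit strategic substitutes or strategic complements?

Expanding Crestline's payoff: 74x_C + 2x_Sx_C − 2.5x_C².
∂π/∂x_C = 74 + 2x_S − 5x_C = 0, so x_C = 14.8 + 0.4x_S.
The best-response slope dx_C/dx_S = 0.4 > 0: the reaction function is upward-sloping, so the choices are strategic complements.

strategic complements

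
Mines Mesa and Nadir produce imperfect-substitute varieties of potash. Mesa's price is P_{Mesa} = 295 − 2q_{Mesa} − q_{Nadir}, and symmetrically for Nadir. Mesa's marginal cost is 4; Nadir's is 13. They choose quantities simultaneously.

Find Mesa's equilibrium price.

121.6

Mine Mesa's profit: π = q_{Mesa}(295 − 2q_{Mesa} − q_{Nadir}) − 4q_{Mesa}.
∂π/∂q_{Mesa} = 291 − 4q_{Mesa} − q_{Nadir} = 0 ⇒ q_{Mesa} = 72.75 − 0.25q_{Nadir}.
Similarly q_{Nadir} = 70.5 − 0.25q_{Mesa}.
Substituting the second reaction function into the first: q_{Mesa} = 72.75 − 0.25(70.5 − 0.25q_{Mesa}), which gives 0.9375q_{Mesa} = 55.125 ⇒ q_{Mesa} = 58.8.
Then q_{Nadir} = 70.5 − 0.25·58.8 = 55.8.
P_{Mesa} = 295 − 2·58.8 − 55.8 = 121.6.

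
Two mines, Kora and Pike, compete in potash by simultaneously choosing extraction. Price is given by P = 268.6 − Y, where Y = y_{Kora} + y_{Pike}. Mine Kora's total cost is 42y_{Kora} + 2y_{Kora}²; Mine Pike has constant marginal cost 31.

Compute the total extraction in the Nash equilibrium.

Mine Kora's profit: π = y_{Kora}(268.6 − (y_{Kora} + y_{Pike})) − 42y_{Kora} − 2y_{Kora}².
∂π/∂y_{Kora} = 226.6 − 6y_{Kora} − y_{Pike} = 0, so y_{Kora} = 1133/30 − (1/6)y_{Pike}.
For Pike: ∂π/∂y_{Pike} = 237.6 − 2y_{Pike} − y_{Kora} = 0 ⇒ y_{Pike} = 118.8 − 0.5y_{Kora}.
Plugging y_{Pike} into Kora's best response: y_{Kora} = 1133/30 − (1/6)(118.8 − 0.5y_{Kora}) ⇒ (11/12)y_{Kora} = 539/30, so y_{Kora} = 19.6.
Then y_{Pike} = 118.8 − 0.5·19.6 = 109.
Total extraction: 19.6 + 109 = 128.6.

128.6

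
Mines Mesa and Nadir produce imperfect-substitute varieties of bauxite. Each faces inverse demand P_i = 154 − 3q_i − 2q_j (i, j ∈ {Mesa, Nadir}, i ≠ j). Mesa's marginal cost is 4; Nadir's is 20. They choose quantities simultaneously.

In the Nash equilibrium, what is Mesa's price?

63.25

Mine Mesa's profit: π = q_{Mesa}(154 − 3q_{Mesa} − 2q_{Nadir}) − 4q_{Mesa}.
∂π/∂q_{Mesa} = 150 − 6q_{Mesa} − 2q_{Nadir} = 0 ⇒ q_{Mesa} = 25 − (1/3)q_{Nadir}.
Similarly q_{Nadir} = 67/3 − (1/3)q_{Mesa}.
Solving the two reaction functions simultaneously: (1 − (−1/3)(−1/3))q_{Mesa} = 25 − (1/3)·(67/3), so (8/9)q_{Mesa} = 158/9 and q_{Mesa} = 19.75.
Then q_{Nadir} = 67/3 − (1/3)·19.75 = 15.75.
P_{Mesa} = 154 − 3·19.75 − 2·15.75 = 63.25.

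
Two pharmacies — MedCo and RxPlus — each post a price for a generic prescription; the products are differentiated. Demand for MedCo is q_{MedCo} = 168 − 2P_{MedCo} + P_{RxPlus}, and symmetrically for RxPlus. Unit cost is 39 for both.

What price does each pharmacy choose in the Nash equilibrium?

MedCo's profit: π = (P_{MedCo} − 39)(168 − 2P_{MedCo} + P_{RxPlus}).
∂π/∂P_{MedCo} = 246 − 4P_{MedCo} + P_{RxPlus} = 0 ⇒ P_{MedCo} = 61.5 + 0.25P_{RxPlus}.
The game is symmetric, so in equilibrium P_{RxPlus} = P_{MedCo}: the reaction function gives 0.75P_{MedCo} = 61.5, hence P_{MedCo} = 82.

82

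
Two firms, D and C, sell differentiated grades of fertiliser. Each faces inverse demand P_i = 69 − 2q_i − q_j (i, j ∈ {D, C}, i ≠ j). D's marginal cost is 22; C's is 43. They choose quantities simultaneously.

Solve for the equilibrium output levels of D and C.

Firm D's profit: π = q_D(69 − 2q_D − q_C) − 22q_D.
∂π/∂q_D = 47 − 4q_D − q_C = 0 ⇒ q_D = 11.75 − 0.25q_C.
Similarly q_C = 6.5 − 0.25q_D.
Substituting the second reaction function into the first: q_D = 11.75 − 0.25(6.5 − 0.25q_D), which gives 0.9375q_D = 10.125 ⇒ q_D = 10.8.
Then q_C = 6.5 − 0.25·10.8 = 3.8.

10.8, 3.8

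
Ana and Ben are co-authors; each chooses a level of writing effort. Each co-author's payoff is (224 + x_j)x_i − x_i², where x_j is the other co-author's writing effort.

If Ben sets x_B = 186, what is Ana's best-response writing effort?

205

Ana's payoff is (224 + x_B)x_A − x_A².
∂π/∂x_A = 224 + x_B − 2x_A = 0, so x_A = 112 + 0.5x_B.
At x_B = 186: x_A = 112 + 0.5·186 = 205.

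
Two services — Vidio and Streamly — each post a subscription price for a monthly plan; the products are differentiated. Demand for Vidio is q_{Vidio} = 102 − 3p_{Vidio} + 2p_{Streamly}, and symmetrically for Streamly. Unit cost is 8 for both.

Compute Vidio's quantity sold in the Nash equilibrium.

70.5

Vidio's profit: π = (p_{Vidio} − 8)(102 − 3p_{Vidio} + 2p_{Streamly}).
∂π/∂p_{Vidio} = 126 − 6p_{Vidio} + 2p_{Streamly} = 0 ⇒ p_{Vidio} = 21 + (1/3)p_{Streamly}.
Setting p_{Vidio} = p_{Streamly} in the reaction function: p_{Vidio} = 21 + (1/3)p_{Vidio}, so p_{Vidio} = 21 / (2/3) = 31.5.
q_{Vidio} = 102 − 3·31.5 + 2·31.5 = 70.5.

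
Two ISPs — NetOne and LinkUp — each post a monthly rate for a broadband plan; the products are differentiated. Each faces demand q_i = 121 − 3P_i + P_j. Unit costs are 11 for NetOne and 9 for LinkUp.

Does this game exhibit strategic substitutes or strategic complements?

strategic complements

NetOne's profit: π = (P_{NetOne} − 11)(121 − 3P_{NetOne} + P_{LinkUp}).
∂π/∂P_{NetOne} = 154 − 6P_{NetOne} + P_{LinkUp} = 0 ⇒ P_{NetOne} = 77/3 + (1/6)P_{LinkUp}.
The best-response slope dP_{NetOne}/dP_{LinkUp} = 1/6 > 0: the reaction function is upward-sloping, so the choices are strategic complements.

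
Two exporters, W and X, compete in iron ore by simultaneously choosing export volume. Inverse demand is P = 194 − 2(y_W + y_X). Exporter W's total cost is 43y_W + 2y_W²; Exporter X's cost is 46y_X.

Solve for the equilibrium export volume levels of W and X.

11, 31.5

Exporter W's profit: π = y_W(194 − 2(y_W + y_X)) − 43y_W − 2y_W².
∂π/∂y_W = 151 − 8y_W − 2y_X = 0, so y_W = 18.875 − 0.25y_X.
For X: ∂π/∂y_X = 148 − 4y_X − 2y_W = 0 ⇒ y_X = 37 − 0.5y_W.
Substituting the second reaction function into the first: y_W = 18.875 − 0.25(37 − 0.5y_W), which gives 0.875y_W = 9.625 ⇒ y_W = 11.
Then y_X = 37 − 0.5·11 = 31.5.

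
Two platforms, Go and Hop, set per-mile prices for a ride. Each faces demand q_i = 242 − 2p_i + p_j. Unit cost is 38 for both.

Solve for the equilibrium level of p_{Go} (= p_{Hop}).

Go's profit: π = (p_{Go} − 38)(242 − 2p_{Go} + p_{Hop}).
∂π/∂p_{Go} = 318 − 4p_{Go} + p_{Hop} = 0 ⇒ p_{Go} = 79.5 + 0.25p_{Hop}.
By symmetry p_{Hop} = p_{Go}; substituting into the reaction function, 0.75p_{Go} = 79.5 and p_{Go} = 106.

106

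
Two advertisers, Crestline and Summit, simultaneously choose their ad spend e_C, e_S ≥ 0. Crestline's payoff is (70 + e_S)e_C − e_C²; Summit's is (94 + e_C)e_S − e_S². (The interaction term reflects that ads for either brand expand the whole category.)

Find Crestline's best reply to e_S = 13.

41.5

Expanding Crestline's payoff: 70e_C + e_Se_C − e_C².
∂π/∂e_C = 70 + e_S − 2e_C = 0, so e_C = 35 + 0.5e_S.
At e_S = 13: e_C = 35 + 0.5·13 = 41.5.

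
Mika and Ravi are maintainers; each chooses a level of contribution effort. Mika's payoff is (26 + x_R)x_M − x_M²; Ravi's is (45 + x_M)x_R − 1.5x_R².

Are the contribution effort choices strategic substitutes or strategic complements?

Expanding Mika's payoff: 26x_M + x_Rx_M − x_M².
∂π/∂x_M = 26 + x_R − 2x_M = 0, so x_M = 13 + 0.5x_R.
The best-response slope dx_M/dx_R = 0.5 > 0: the reaction function is upward-sloping, so the choices are strategic complements.

strategic complements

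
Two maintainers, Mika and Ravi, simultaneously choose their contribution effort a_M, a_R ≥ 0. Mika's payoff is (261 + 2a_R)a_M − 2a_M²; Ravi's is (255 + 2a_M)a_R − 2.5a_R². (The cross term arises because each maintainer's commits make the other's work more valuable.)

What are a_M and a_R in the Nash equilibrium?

113.4375, 96.375

Expanding Mika's payoff: 261a_M + 2a_Ra_M − 2a_M².
∂π/∂a_M = 261 + 2a_R − 4a_M = 0, so a_M = 65.25 + 0.5a_R.
Likewise for Ravi: a_R = 51 + 0.4a_M.
Plugging a_R into Mika's best response: a_M = 65.25 + 0.5(51 + 0.4a_M) ⇒ 0.8a_M = 90.75, so a_M = 113.4375.
Then a_R = 51 + 0.4·113.4375 = 96.375.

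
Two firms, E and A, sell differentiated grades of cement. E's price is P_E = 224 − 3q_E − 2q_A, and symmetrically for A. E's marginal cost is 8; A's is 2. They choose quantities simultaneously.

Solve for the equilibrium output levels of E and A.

Firm E's profit: π = q_E(224 − 3q_E − 2q_A) − 8q_E.
∂π/∂q_E = 216 − 6q_E − 2q_A = 0 ⇒ q_E = 36 − (1/3)q_A.
Similarly q_A = 37 − (1/3)q_E.
Plugging q_A into E's best response: q_E = 36 − (1/3)(37 − (1/3)q_E) ⇒ (8/9)q_E = 71/3, so q_E = 26.625.
Then q_A = 37 − (1/3)·26.625 = 28.125.

26.625, 28.125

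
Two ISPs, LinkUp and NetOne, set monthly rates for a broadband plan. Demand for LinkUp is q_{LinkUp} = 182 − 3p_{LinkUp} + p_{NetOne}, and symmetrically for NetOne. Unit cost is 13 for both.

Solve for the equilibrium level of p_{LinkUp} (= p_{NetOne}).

44.2

LinkUp's profit: π = (p_{LinkUp} − 13)(182 − 3p_{LinkUp} + p_{NetOne}).
∂π/∂p_{LinkUp} = 221 − 6p_{LinkUp} + p_{NetOne} = 0 ⇒ p_{LinkUp} = 221/6 + (1/6)p_{NetOne}.
The game is symmetric, so in equilibrium p_{NetOne} = p_{LinkUp}: the reaction function gives (5/6)p_{LinkUp} = 221/6, hence p_{LinkUp} = 44.2.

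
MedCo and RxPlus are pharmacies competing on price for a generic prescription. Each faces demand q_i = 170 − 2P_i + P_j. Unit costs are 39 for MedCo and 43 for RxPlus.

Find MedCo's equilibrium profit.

3907.28

MedCo's profit: π = (P_{MedCo} − 39)(170 − 2P_{MedCo} + P_{RxPlus}).
∂π/∂P_{MedCo} = 248 − 4P_{MedCo} + P_{RxPlus} = 0 ⇒ P_{MedCo} = 62 + 0.25P_{RxPlus}.
Similarly P_{RxPlus} = 64 + 0.25P_{MedCo}.
Substituting the second reaction function into the first: P_{MedCo} = 62 + 0.25(64 + 0.25P_{MedCo}), which gives 0.9375P_{MedCo} = 78 ⇒ P_{MedCo} = 83.2.
Then P_{RxPlus} = 64 + 0.25·83.2 = 84.8.
q_{MedCo} = 170 − 2·83.2 + 84.8 = 88.4.
Profit = (83.2 − 39)·88.4 = 3907.28.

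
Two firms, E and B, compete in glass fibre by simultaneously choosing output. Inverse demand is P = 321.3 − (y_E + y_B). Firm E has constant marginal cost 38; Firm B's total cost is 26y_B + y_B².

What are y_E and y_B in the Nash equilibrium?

119.7, 43.9

Firm E's profit: π = y_E(321.3 − (y_E + y_B)) − 38y_E.
∂π/∂y_E = 283.3 − 2y_E − y_B = 0, so y_E = 141.65 − 0.5y_B.
For B: ∂π/∂y_B = 295.3 − 4y_B − y_E = 0 ⇒ y_B = 73.825 − 0.25y_E.
Substituting the second reaction function into the first: y_E = 141.65 − 0.5(73.825 − 0.25y_E), which gives 0.875y_E = 104.7375 ⇒ y_E = 119.7.
Then y_B = 73.825 − 0.25·119.7 = 43.9.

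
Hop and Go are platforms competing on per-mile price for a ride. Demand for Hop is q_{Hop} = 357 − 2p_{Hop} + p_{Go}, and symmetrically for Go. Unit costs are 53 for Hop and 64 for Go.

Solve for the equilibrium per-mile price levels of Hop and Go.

155.8, 160.2

Hop's profit: π = (p_{Hop} − 53)(357 − 2p_{Hop} + p_{Go}).
∂π/∂p_{Hop} = 463 − 4p_{Hop} + p_{Go} = 0 ⇒ p_{Hop} = 115.75 + 0.25p_{Go}.
Similarly p_{Go} = 121.25 + 0.25p_{Hop}.
Plugging p_{Go} into Hop's best response: p_{Hop} = 115.75 + 0.25(121.25 + 0.25p_{Hop}) ⇒ 0.9375p_{Hop} = 146.0625, so p_{Hop} = 155.8.
Then p_{Go} = 121.25 + 0.25·155.8 = 160.2.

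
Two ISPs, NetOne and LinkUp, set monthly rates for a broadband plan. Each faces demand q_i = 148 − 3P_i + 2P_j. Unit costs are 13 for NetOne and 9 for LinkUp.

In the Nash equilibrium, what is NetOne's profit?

3267

NetOne's profit: π = (P_{NetOne} − 13)(148 − 3P_{NetOne} + 2P_{LinkUp}).
∂π/∂P_{NetOne} = 187 − 6P_{NetOne} + 2P_{LinkUp} = 0 ⇒ P_{NetOne} = 187/6 + (1/3)P_{LinkUp}.
Similarly P_{LinkUp} = 175/6 + (1/3)P_{NetOne}.
Plugging P_{LinkUp} into NetOne's best response: P_{NetOne} = 187/6 + (1/3)(175/6 + (1/3)P_{NetOne}) ⇒ (8/9)P_{NetOne} = 368/9, so P_{NetOne} = 46.
Then P_{LinkUp} = 175/6 + (1/3)·46 = 44.5.
q_{NetOne} = 148 − 3·46 + 2·44.5 = 99.
Profit = (46 − 13)·99 = 3267.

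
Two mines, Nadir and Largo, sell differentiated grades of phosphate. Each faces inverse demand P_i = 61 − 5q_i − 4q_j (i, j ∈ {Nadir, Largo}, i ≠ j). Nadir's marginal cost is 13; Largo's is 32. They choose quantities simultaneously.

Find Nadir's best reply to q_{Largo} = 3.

Mine Nadir's profit: π = q_{Nadir}(61 − 5q_{Nadir} − 4q_{Largo}) − 13q_{Nadir}.
∂π/∂q_{Nadir} = 48 − 10q_{Nadir} − 4q_{Largo} = 0 ⇒ q_{Nadir} = 4.8 − 0.4q_{Largo}.
At q_{Largo} = 3: q_{Nadir} = 4.8 − 0.4·3 = 3.6.

3.6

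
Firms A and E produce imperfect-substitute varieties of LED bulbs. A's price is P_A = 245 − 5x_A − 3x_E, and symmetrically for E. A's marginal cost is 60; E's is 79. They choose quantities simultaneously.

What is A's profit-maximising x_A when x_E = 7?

16.4

Firm A's profit: π = x_A(245 − 5x_A − 3x_E) − 60x_A.
∂π/∂x_A = 185 − 10x_A − 3x_E = 0 ⇒ x_A = 18.5 − 0.3x_E.
At x_E = 7: x_A = 18.5 − 0.3·7 = 16.4.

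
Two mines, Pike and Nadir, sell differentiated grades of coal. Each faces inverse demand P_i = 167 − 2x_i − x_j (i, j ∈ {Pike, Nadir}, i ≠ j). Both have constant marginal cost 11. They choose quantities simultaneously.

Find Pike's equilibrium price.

73.4

Mine Pike's profit: π = x_{Pike}(167 − 2x_{Pike} − x_{Nadir}) − 11x_{Pike}.
∂π/∂x_{Pike} = 156 − 4x_{Pike} − x_{Nadir} = 0 ⇒ x_{Pike} = 39 − 0.25x_{Nadir}.
By symmetry x_{Nadir} = x_{Pike}; substituting into the reaction function, 1.25x_{Pike} = 39 and x_{Pike} = 31.2.
P_{Pike} = 167 − 2·31.2 − 31.2 = 73.4.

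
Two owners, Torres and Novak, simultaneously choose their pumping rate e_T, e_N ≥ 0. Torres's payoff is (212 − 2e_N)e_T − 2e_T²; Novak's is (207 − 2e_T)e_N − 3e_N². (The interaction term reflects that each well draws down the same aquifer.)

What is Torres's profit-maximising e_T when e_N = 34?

36

Expanding Torres's payoff: 212e_T − 2e_Ne_T − 2e_T².
∂π/∂e_T = 212 − 2e_N − 4e_T = 0, so e_T = 53 − 0.5e_N.
At e_N = 34: e_T = 53 − 0.5·34 = 36.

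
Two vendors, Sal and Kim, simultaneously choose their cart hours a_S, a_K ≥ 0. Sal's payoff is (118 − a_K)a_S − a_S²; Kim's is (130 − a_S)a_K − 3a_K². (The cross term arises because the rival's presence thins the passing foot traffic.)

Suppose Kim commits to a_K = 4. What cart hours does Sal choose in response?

57

Expanding Sal's payoff: 118a_S − a_Ka_S − a_S².
∂π/∂a_S = 118 − a_K − 2a_S = 0, so a_S = 59 − 0.5a_K.
At a_K = 4: a_S = 59 − 0.5·4 = 57.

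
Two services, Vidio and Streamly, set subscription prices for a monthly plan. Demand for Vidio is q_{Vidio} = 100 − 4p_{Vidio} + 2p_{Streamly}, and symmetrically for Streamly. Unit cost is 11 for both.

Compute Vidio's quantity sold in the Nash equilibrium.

52

Vidio's profit: π = (p_{Vidio} − 11)(100 − 4p_{Vidio} + 2p_{Streamly}).
∂π/∂p_{Vidio} = 144 − 8p_{Vidio} + 2p_{Streamly} = 0 ⇒ p_{Vidio} = 18 + 0.25p_{Streamly}.
By symmetry p_{Streamly} = p_{Vidio}; substituting into the reaction function, 0.75p_{Vidio} = 18 and p_{Vidio} = 24.
q_{Vidio} = 100 − 4·24 + 2·24 = 52.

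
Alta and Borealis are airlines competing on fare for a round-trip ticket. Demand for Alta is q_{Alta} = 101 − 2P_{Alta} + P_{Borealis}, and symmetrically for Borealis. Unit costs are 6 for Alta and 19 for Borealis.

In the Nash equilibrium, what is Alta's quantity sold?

66.8

Alta's profit: π = (P_{Alta} − 6)(101 − 2P_{Alta} + P_{Borealis}).
∂π/∂P_{Alta} = 113 − 4P_{Alta} + P_{Borealis} = 0 ⇒ P_{Alta} = 28.25 + 0.25P_{Borealis}.
Similarly P_{Borealis} = 34.75 + 0.25P_{Alta}.
Substituting the second reaction function into the first: P_{Alta} = 28.25 + 0.25(34.75 + 0.25P_{Alta}), which gives 0.9375P_{Alta} = 36.9375 ⇒ P_{Alta} = 39.4.
Then P_{Borealis} = 34.75 + 0.25·39.4 = 44.6.
q_{Alta} = 101 − 2·39.4 + 44.6 = 66.8.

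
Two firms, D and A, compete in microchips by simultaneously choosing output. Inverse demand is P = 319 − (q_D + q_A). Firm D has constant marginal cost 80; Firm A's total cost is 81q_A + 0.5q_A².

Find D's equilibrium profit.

9177.64

Firm D's profit: π = q_D(319 − (q_D + q_A)) − 80q_D.
∂π/∂q_D = 239 − 2q_D − q_A = 0, so q_D = 119.5 − 0.5q_A.
For A: ∂π/∂q_A = 238 − 3q_A − q_D = 0 ⇒ q_A = 238/3 − (1/3)q_D.
Plugging q_A into D's best response: q_D = 119.5 − 0.5(238/3 − (1/3)q_D) ⇒ (5/6)q_D = 479/6, so q_D = 95.8.
Then q_A = 238/3 − (1/3)·95.8 = 47.4.
Price P = 319 − 143.2 = 175.8.
D's profit: (175.8 − 80)·95.8 = 9177.64.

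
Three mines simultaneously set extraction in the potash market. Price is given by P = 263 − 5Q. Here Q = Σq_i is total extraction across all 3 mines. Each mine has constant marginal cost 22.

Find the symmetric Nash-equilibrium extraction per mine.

12.05

A representative mine's profit is π_i = q_i(263 − 5Q) − 22q_i, with Q = q_i + Σ_{j≠i} q_j.
First-order condition: 241 − 10q_i − 5Σ_{j≠i} q_j = 0.
Imposing symmetry (q_j = q for all j) turns Σ_{j≠i} q_j into 2q, so 241 = 20q and q = 12.05.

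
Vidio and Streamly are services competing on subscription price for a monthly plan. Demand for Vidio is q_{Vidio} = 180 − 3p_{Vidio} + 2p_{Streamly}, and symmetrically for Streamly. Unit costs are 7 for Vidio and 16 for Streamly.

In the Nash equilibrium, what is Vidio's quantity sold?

134.8125

Vidio's profit: π = (p_{Vidio} − 7)(180 − 3p_{Vidio} + 2p_{Streamly}).
∂π/∂p_{Vidio} = 201 − 6p_{Vidio} + 2p_{Streamly} = 0 ⇒ p_{Vidio} = 33.5 + (1/3)p_{Streamly}.
Similarly p_{Streamly} = 38 + (1/3)p_{Vidio}.
Plugging p_{Streamly} into Vidio's best response: p_{Vidio} = 33.5 + (1/3)(38 + (1/3)p_{Vidio}) ⇒ (8/9)p_{Vidio} = 277/6, so p_{Vidio} = 51.9375.
Then p_{Streamly} = 38 + (1/3)·51.9375 = 55.3125.
q_{Vidio} = 180 − 3·51.9375 + 2·55.3125 = 134.8125.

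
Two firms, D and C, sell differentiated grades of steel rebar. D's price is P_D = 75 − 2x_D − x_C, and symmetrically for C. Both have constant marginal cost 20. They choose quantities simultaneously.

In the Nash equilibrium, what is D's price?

42

Firm D's profit: π = x_D(75 − 2x_D − x_C) − 20x_D.
∂π/∂x_D = 55 − 4x_D − x_C = 0 ⇒ x_D = 13.75 − 0.25x_C.
Setting x_D = x_C in the reaction function: x_D = 13.75 − 0.25x_D, so x_D = 13.75 / 1.25 = 11.
P_D = 75 − 2·11 − 11 = 42.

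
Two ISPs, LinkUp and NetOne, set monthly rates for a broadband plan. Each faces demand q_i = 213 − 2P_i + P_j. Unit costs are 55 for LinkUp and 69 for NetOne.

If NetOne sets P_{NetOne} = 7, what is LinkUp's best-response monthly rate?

82.5

LinkUp's profit: π = (P_{LinkUp} − 55)(213 − 2P_{LinkUp} + P_{NetOne}).
∂π/∂P_{LinkUp} = 323 − 4P_{LinkUp} + P_{NetOne} = 0 ⇒ P_{LinkUp} = 80.75 + 0.25P_{NetOne}.
At P_{NetOne} = 7: P_{LinkUp} = 80.75 + 0.25·7 = 82.5.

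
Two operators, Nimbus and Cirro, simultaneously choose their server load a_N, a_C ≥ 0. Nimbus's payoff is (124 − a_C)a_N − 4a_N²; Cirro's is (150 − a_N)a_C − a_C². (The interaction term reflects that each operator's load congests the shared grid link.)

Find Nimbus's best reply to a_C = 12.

14

Expanding Nimbus's payoff: 124a_N − a_Ca_N − 4a_N².
∂π/∂a_N = 124 − a_C − 8a_N = 0, so a_N = 15.5 − 0.125a_C.
At a_C = 12: a_N = 15.5 − 0.125·12 = 14.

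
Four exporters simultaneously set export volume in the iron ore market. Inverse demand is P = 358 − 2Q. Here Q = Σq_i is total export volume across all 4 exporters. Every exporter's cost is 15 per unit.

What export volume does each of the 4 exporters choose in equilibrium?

A representative exporter's profit is π_i = q_i(358 − 2Q) − 15q_i, with Q = q_i + Σ_{j≠i} q_j.
First-order condition: 343 − 4q_i − 2Σ_{j≠i} q_j = 0.
Imposing symmetry (q_j = q for all j) turns Σ_{j≠i} q_j into 3q, so 343 = 10q and q = 34.3.

34.3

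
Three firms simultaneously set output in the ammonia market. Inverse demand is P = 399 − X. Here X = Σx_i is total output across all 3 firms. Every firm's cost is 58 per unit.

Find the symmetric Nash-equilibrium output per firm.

A representative firm's profit is π_i = x_i(399 − X) − 58x_i, with X = x_i + Σ_{j≠i} x_j.
First-order condition: 341 − 2x_i − Σ_{j≠i} x_j = 0.
Imposing symmetry (x_j = x for all j) turns Σ_{j≠i} x_j into 2x, so 341 = 4x and x = 85.25.

85.25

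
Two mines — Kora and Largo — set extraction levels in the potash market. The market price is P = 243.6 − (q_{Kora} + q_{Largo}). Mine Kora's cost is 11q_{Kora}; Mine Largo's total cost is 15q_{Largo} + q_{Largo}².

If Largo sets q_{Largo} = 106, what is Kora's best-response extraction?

63.3

Mine Kora's profit: π = q_{Kora}(243.6 − (q_{Kora} + q_{Largo})) − 11q_{Kora}.
∂π/∂q_{Kora} = 232.6 − 2q_{Kora} − q_{Largo} = 0, so q_{Kora} = 116.3 − 0.5q_{Largo}.
At q_{Largo} = 106: q_{Kora} = 116.3 − 0.5·106 = 63.3.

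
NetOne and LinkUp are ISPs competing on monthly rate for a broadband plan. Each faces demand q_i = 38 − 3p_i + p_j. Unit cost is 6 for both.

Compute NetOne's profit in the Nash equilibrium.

81.12

NetOne's profit: π = (p_{NetOne} − 6)(38 − 3p_{NetOne} + p_{LinkUp}).
∂π/∂p_{NetOne} = 56 − 6p_{NetOne} + p_{LinkUp} = 0 ⇒ p_{NetOne} = 28/3 + (1/6)p_{LinkUp}.
By symmetry p_{LinkUp} = p_{NetOne}; substituting into the reaction function, (5/6)p_{NetOne} = 28/3 and p_{NetOne} = 11.2.
q_{NetOne} = 38 − 3·11.2 + 11.2 = 15.6.
Profit = (11.2 − 6)·15.6 = 81.12.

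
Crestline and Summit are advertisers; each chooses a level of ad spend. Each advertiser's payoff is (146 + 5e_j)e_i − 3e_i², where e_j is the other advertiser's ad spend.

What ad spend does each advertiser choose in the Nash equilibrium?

Crestline's payoff is (146 + 5e_S)e_C − 3e_C².
∂π/∂e_C = 146 + 5e_S − 6e_C = 0, so e_C = 73/3 + (5/6)e_S.
Setting e_C = e_S in the reaction function: e_C = 73/3 + (5/6)e_C, so e_C = (73/3) / (1/6) = 146.

146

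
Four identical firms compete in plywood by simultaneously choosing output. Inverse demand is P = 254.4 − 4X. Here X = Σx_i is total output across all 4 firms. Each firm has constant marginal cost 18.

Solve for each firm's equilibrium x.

11.82

A representative firm's profit is π_i = x_i(254.4 − 4X) − 18x_i, with X = x_i + Σ_{j≠i} x_j.
First-order condition: 236.4 − 8x_i − 4Σ_{j≠i} x_j = 0.
In a symmetric equilibrium every firm chooses the same x, so Σ_{j≠i} x_j = 3x. The condition becomes 236.4 − 20x = 0, giving x = 236.4/20 = 11.82.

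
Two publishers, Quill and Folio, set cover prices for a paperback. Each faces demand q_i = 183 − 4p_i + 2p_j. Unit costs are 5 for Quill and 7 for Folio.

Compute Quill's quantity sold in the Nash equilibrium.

116.4

Quill's profit: π = (p_{Quill} − 5)(183 − 4p_{Quill} + 2p_{Folio}).
∂π/∂p_{Quill} = 203 − 8p_{Quill} + 2p_{Folio} = 0 ⇒ p_{Quill} = 25.375 + 0.25p_{Folio}.
Similarly p_{Folio} = 26.375 + 0.25p_{Quill}.
Plugging p_{Folio} into Quill's best response: p_{Quill} = 25.375 + 0.25(26.375 + 0.25p_{Quill}) ⇒ 0.9375p_{Quill} = 1023/32, so p_{Quill} = 34.1.
Then p_{Folio} = 26.375 + 0.25·34.1 = 34.9.
q_{Quill} = 183 − 4·34.1 + 2·34.9 = 116.4.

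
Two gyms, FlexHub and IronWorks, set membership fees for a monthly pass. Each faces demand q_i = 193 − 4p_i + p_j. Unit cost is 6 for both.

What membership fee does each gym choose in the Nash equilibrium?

FlexHub's profit: π = (p_{FlexHub} − 6)(193 − 4p_{FlexHub} + p_{IronWorks}).
∂π/∂p_{FlexHub} = 217 − 8p_{FlexHub} + p_{IronWorks} = 0 ⇒ p_{FlexHub} = 27.125 + 0.125p_{IronWorks}.
Setting p_{FlexHub} = p_{IronWorks} in the reaction function: p_{FlexHub} = 27.125 + 0.125p_{FlexHub}, so p_{FlexHub} = 27.125 / 0.875 = 31.

31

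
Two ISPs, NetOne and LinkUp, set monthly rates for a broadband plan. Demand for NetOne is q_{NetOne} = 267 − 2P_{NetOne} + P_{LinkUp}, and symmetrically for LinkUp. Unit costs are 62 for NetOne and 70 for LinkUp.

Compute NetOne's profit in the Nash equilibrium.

9632.72

NetOne's profit: π = (P_{NetOne} − 62)(267 − 2P_{NetOne} + P_{LinkUp}).
∂π/∂P_{NetOne} = 391 − 4P_{NetOne} + P_{LinkUp} = 0 ⇒ P_{NetOne} = 97.75 + 0.25P_{LinkUp}.
Similarly P_{LinkUp} = 101.75 + 0.25P_{NetOne}.
Solving the two reaction functions simultaneously: (1 − (0.25)(0.25))P_{NetOne} = 97.75 + 0.25·101.75, so 0.9375P_{NetOne} = 123.1875 and P_{NetOne} = 131.4.
Then P_{LinkUp} = 101.75 + 0.25·131.4 = 134.6.
q_{NetOne} = 267 − 2·131.4 + 134.6 = 138.8.
Profit = (131.4 − 62)·138.8 = 9632.72.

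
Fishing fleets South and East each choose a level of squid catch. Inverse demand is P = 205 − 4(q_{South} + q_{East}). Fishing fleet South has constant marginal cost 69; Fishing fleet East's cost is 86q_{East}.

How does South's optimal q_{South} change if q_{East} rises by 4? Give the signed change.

-2

Fishing fleet South's profit: π = q_{South}(205 − 4(q_{South} + q_{East})) − 69q_{South}.
∂π/∂q_{South} = 136 − 8q_{South} − 4q_{East} = 0, so q_{South} = 17 − 0.5q_{East}.
The reaction-function slope is −0.5, so a 4-unit rise in q_{East} moves q_{South} by −0.5 × 4 = −2. South's best response falls — the actions are strategic substitutes.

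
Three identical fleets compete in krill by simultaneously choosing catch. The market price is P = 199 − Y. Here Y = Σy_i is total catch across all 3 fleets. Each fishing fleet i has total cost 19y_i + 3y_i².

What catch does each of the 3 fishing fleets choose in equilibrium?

18

A representative fishing fleet's profit is π_i = y_i(199 − Y) − 19y_i − 3y_i², with Y = y_i + Σ_{j≠i} y_j.
First-order condition: 180 − 8y_i − Σ_{j≠i} y_j = 0.
Imposing symmetry (y_j = y for all j) turns Σ_{j≠i} y_j into 2y, so 180 = 10y and y = 18.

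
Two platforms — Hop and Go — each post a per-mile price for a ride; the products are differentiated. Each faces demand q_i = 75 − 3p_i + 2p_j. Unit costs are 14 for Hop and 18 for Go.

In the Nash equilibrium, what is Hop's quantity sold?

48

Hop's profit: π = (p_{Hop} − 14)(75 − 3p_{Hop} + 2p_{Go}).
∂π/∂p_{Hop} = 117 − 6p_{Hop} + 2p_{Go} = 0 ⇒ p_{Hop} = 19.5 + (1/3)p_{Go}.
Similarly p_{Go} = 21.5 + (1/3)p_{Hop}.
Solving the two reaction functions simultaneously: (1 − (1/3)(1/3))p_{Hop} = 19.5 + (1/3)·21.5, so (8/9)p_{Hop} = 80/3 and p_{Hop} = 30.
Then p_{Go} = 21.5 + (1/3)·30 = 31.5.
q_{Hop} = 75 − 3·30 + 2·31.5 = 48.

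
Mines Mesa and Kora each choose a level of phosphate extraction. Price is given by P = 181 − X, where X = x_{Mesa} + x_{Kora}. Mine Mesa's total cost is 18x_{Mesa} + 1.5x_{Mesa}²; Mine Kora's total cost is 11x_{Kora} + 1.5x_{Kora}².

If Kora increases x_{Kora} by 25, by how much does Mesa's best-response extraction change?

-5

Mine Mesa's profit: π = x_{Mesa}(181 − (x_{Mesa} + x_{Kora})) − 18x_{Mesa} − 1.5x_{Mesa}².
∂π/∂x_{Mesa} = 163 − 5x_{Mesa} − x_{Kora} = 0, so x_{Mesa} = 32.6 − 0.2x_{Kora}.
The reaction-function slope is −0.2, so a 25-unit rise in x_{Kora} moves x_{Mesa} by −0.2 × 25 = −5. Mesa's best response falls — the actions are strategic substitutes.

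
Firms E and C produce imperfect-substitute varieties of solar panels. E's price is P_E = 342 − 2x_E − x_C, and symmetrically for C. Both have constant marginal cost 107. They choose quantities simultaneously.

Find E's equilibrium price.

Firm E's profit: π = x_E(342 − 2x_E − x_C) − 107x_E.
∂π/∂x_E = 235 − 4x_E − x_C = 0 ⇒ x_E = 58.75 − 0.25x_C.
The game is symmetric, so in equilibrium x_C = x_E: the reaction function gives 1.25x_E = 58.75, hence x_E = 47.
P_E = 342 − 2·47 − 47 = 201.

201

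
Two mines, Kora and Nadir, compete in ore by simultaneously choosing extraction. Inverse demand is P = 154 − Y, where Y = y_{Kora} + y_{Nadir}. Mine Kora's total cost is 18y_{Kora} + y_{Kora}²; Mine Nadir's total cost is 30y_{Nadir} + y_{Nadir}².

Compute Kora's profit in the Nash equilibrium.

1568

Mine Kora's profit: π = y_{Kora}(154 − (y_{Kora} + y_{Nadir})) − 18y_{Kora} − y_{Kora}².
∂π/∂y_{Kora} = 136 − 4y_{Kora} − y_{Nadir} = 0, so y_{Kora} = 34 − 0.25y_{Nadir}.
By the same steps for Nadir: y_{Nadir} = 31 − 0.25y_{Kora}.
Plugging y_{Nadir} into Kora's best response: y_{Kora} = 34 − 0.25(31 − 0.25y_{Kora}) ⇒ 0.9375y_{Kora} = 26.25, so y_{Kora} = 28.
Then y_{Nadir} = 31 − 0.25·28 = 24.
Price P = 154 − 52 = 102.
Kora's profit: (102 − 18)·28 − (28)² = 1568.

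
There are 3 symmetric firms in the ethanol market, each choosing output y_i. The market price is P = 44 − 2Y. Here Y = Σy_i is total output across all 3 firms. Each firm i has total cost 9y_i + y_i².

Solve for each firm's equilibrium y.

A representative firm's profit is π_i = y_i(44 − 2Y) − 9y_i − y_i², with Y = y_i + Σ_{j≠i} y_j.
First-order condition: 35 − 6y_i − 2Σ_{j≠i} y_j = 0.
With identical firms, set every y_j = y: then 35 − 6y − 4y = 0, i.e. y = 35/10 = 3.5.

3.5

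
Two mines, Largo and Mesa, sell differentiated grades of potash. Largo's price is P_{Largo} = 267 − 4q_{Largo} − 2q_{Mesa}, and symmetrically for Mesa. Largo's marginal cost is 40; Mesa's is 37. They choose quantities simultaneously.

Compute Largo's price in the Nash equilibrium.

130.4

Mine Largo's profit: π = q_{Largo}(267 − 4q_{Largo} − 2q_{Mesa}) − 40q_{Largo}.
∂π/∂q_{Largo} = 227 − 8q_{Largo} − 2q_{Mesa} = 0 ⇒ q_{Largo} = 28.375 − 0.25q_{Mesa}.
Similarly q_{Mesa} = 28.75 − 0.25q_{Largo}.
Substituting the second reaction function into the first: q_{Largo} = 28.375 − 0.25(28.75 − 0.25q_{Largo}), which gives 0.9375q_{Largo} = 21.1875 ⇒ q_{Largo} = 22.6.
Then q_{Mesa} = 28.75 − 0.25·22.6 = 23.1.
P_{Largo} = 267 − 4·22.6 − 2·23.1 = 130.4.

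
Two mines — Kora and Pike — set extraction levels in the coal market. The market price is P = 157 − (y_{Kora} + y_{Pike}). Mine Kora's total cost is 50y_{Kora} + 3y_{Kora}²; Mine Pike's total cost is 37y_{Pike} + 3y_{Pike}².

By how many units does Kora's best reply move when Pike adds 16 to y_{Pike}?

Mine Kora's profit: π = y_{Kora}(157 − (y_{Kora} + y_{Pike})) − 50y_{Kora} − 3y_{Kora}².
∂π/∂y_{Kora} = 107 − 8y_{Kora} − y_{Pike} = 0, so y_{Kora} = 13.375 − 0.125y_{Pike}.
The reaction-function slope is −0.125, so a 16-unit rise in y_{Pike} moves y_{Kora} by −0.125 × 16 = −2. Kora's best response falls — the actions are strategic substitutes.

-2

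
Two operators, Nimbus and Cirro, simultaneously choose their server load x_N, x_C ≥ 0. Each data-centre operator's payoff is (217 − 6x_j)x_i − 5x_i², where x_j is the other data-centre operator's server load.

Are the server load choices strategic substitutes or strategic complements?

Nimbus's payoff is (217 − 6x_C)x_N − 5x_N².
∂π/∂x_N = 217 − 6x_C − 10x_N = 0, so x_N = 21.7 − 0.6x_C.
The best-response slope dx_N/dx_C = −0.6 < 0: the reaction function is downward-sloping, so the choices are strategic substitutes.

strategic substitutes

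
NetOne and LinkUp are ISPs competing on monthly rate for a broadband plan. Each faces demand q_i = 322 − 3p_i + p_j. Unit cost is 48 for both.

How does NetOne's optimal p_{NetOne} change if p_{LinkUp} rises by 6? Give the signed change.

1

NetOne's profit: π = (p_{NetOne} − 48)(322 − 3p_{NetOne} + p_{LinkUp}).
∂π/∂p_{NetOne} = 466 − 6p_{NetOne} + p_{LinkUp} = 0 ⇒ p_{NetOne} = 233/3 + (1/6)p_{LinkUp}.
The reaction-function slope is 1/6, so a 6-unit rise in p_{LinkUp} moves p_{NetOne} by 1/6 × 6 = 1. NetOne's best response rises — the actions are strategic complements.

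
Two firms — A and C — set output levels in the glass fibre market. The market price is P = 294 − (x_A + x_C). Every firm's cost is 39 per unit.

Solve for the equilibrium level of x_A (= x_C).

Firm A's profit: π = x_A(294 − (x_A + x_C)) − 39x_A.
∂π/∂x_A = 255 − 2x_A − x_C = 0, so x_A = 127.5 − 0.5x_C.
Setting x_A = x_C in the reaction function: x_A = 127.5 − 0.5x_A, so x_A = 127.5 / 1.5 = 85.

85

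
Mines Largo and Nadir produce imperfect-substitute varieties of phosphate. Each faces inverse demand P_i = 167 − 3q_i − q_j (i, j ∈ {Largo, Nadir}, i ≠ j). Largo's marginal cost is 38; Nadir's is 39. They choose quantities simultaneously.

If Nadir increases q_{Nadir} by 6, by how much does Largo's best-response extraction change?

-1

Mine Largo's profit: π = q_{Largo}(167 − 3q_{Largo} − q_{Nadir}) − 38q_{Largo}.
∂π/∂q_{Largo} = 129 − 6q_{Largo} − q_{Nadir} = 0 ⇒ q_{Largo} = 21.5 − (1/6)q_{Nadir}.
The reaction-function slope is −1/6, so a 6-unit rise in q_{Nadir} moves q_{Largo} by −1/6 × 6 = −1. Largo's best response falls — the actions are strategic substitutes.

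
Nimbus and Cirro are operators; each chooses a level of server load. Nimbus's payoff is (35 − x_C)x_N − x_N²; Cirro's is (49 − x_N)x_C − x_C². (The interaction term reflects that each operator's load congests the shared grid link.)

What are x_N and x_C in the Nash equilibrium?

Expanding Nimbus's payoff: 35x_N − x_Cx_N − x_N².
∂π/∂x_N = 35 − x_C − 2x_N = 0, so x_N = 17.5 − 0.5x_C.
Likewise for Cirro: x_C = 24.5 − 0.5x_N.
Plugging x_C into Nimbus's best response: x_N = 17.5 − 0.5(24.5 − 0.5x_N) ⇒ 0.75x_N = 5.25, so x_N = 7.
Then x_C = 24.5 − 0.5·7 = 21.

7, 21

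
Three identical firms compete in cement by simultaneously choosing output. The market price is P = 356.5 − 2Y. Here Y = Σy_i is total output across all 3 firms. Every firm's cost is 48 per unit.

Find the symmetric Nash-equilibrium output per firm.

A representative firm's profit is π_i = y_i(356.5 − 2Y) − 48y_i, with Y = y_i + Σ_{j≠i} y_j.
First-order condition: 308.5 − 4y_i − 2Σ_{j≠i} y_j = 0.
With identical firms, set every y_j = y: then 308.5 − 4y − 4y = 0, i.e. y = 308.5/8 = 38.5625.

38.5625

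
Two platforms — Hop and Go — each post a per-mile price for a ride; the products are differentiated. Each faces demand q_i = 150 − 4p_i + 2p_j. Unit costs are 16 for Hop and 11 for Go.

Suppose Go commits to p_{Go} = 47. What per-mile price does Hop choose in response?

38.5

Hop's profit: π = (p_{Hop} − 16)(150 − 4p_{Hop} + 2p_{Go}).
∂π/∂p_{Hop} = 214 − 8p_{Hop} + 2p_{Go} = 0 ⇒ p_{Hop} = 26.75 + 0.25p_{Go}.
At p_{Go} = 47: p_{Hop} = 26.75 + 0.25·47 = 38.5.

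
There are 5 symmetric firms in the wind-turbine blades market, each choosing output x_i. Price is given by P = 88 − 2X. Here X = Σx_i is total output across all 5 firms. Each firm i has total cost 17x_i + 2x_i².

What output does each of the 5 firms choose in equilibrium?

4.4375

A representative firm's profit is π_i = x_i(88 − 2X) − 17x_i − 2x_i², with X = x_i + Σ_{j≠i} x_j.
First-order condition: 71 − 8x_i − 2Σ_{j≠i} x_j = 0.
In a symmetric equilibrium every firm chooses the same x, so Σ_{j≠i} x_j = 4x. The condition becomes 71 − 16x = 0, giving x = 71/16 = 4.4375.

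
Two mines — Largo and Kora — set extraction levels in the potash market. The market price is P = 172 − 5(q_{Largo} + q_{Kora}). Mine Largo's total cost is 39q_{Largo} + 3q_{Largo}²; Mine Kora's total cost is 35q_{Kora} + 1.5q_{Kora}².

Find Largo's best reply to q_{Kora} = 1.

Mine Largo's profit: π = q_{Largo}(172 − 5(q_{Largo} + q_{Kora})) − 39q_{Largo} − 3q_{Largo}².
∂π/∂q_{Largo} = 133 − 16q_{Largo} − 5q_{Kora} = 0, so q_{Largo} = 8.3125 − 0.3125q_{Kora}.
At q_{Kora} = 1: q_{Largo} = 8.3125 − 0.3125·1 = 8.

8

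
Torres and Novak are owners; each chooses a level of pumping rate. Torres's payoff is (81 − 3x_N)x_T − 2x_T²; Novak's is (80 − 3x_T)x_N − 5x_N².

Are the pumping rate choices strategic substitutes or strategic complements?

Expanding Torres's payoff: 81x_T − 3x_Nx_T − 2x_T².
∂π/∂x_T = 81 − 3x_N − 4x_T = 0, so x_T = 20.25 − 0.75x_N.
The best-response slope dx_T/dx_N = −0.75 < 0: the reaction function is downward-sloping, so the choices are strategic substitutes.

strategic substitutes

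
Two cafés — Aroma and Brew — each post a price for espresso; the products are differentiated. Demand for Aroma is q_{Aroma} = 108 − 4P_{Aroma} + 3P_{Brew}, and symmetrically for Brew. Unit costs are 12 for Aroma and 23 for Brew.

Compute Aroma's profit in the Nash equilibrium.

1866.24

Aroma's profit: π = (P_{Aroma} − 12)(108 − 4P_{Aroma} + 3P_{Brew}).
∂π/∂P_{Aroma} = 156 − 8P_{Aroma} + 3P_{Brew} = 0 ⇒ P_{Aroma} = 19.5 + 0.375P_{Brew}.
Similarly P_{Brew} = 25 + 0.375P_{Aroma}.
Solving the two reaction functions simultaneously: (1 − (0.375)(0.375))P_{Aroma} = 19.5 + 0.375·25, so (55/64)P_{Aroma} = 28.875 and P_{Aroma} = 33.6.
Then P_{Brew} = 25 + 0.375·33.6 = 37.6.
q_{Aroma} = 108 − 4·33.6 + 3·37.6 = 86.4.
Profit = (33.6 − 12)·86.4 = 1866.24.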